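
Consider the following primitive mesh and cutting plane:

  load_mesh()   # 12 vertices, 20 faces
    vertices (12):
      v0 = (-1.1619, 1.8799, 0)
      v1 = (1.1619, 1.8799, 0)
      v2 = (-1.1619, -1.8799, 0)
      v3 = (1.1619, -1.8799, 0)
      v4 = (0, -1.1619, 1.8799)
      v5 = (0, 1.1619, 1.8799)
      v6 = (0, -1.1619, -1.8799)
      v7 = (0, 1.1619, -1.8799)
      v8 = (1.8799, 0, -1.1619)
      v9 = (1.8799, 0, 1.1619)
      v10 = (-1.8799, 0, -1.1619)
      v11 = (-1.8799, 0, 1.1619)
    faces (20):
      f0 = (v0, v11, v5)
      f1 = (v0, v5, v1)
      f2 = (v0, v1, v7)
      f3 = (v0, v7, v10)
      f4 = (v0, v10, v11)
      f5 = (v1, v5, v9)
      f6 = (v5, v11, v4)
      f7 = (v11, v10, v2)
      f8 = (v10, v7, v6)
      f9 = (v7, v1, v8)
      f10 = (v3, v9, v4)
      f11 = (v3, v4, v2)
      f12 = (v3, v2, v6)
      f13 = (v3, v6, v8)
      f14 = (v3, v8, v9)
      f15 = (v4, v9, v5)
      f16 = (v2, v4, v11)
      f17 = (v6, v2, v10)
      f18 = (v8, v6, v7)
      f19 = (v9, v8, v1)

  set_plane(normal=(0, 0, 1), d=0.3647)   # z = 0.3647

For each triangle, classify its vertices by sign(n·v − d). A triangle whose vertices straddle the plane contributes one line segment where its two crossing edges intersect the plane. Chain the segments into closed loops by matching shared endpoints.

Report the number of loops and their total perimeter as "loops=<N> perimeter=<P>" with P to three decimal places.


Straddling triangles (10 of 20):
  (v0,v11,v5) [-++] → (-1.38727, 1.28983, 0.3647)–(-0.936492, 1.74061, 0.3647)  len=0.6375
  (v0,v5,v1) [-+-] → (-0.936492, 1.74061, 0.3647)–(0.936492, 1.74061, 0.3647)  len=1.8730
  (v0,v10,v11) [--+] → (-1.8799, 0, 0.3647)–(-1.38727, 1.28983, 0.3647)  len=1.3807
  (v1,v5,v9) [-++] → (0.936492, 1.74061, 0.3647)–(1.38727, 1.28983, 0.3647)  len=0.6375
  (v11,v10,v2) [+--] → (-1.8799, 0, 0.3647)–(-1.38727, -1.28983, 0.3647)  len=1.3807
  (v3,v9,v4) [-++] → (1.38727, -1.28983, 0.3647)–(0.936492, -1.74061, 0.3647)  len=0.6375
  (v3,v4,v2) [-+-] → (0.936492, -1.74061, 0.3647)–(-0.936492, -1.74061, 0.3647)  len=1.8730
  (v3,v8,v9) [--+] → (1.8799, 0, 0.3647)–(1.38727, -1.28983, 0.3647)  len=1.3807
  (v2,v4,v11) [-++] → (-0.936492, -1.74061, 0.3647)–(-1.38727, -1.28983, 0.3647)  len=0.6375
  (v9,v8,v1) [+--] → (1.8799, 0, 0.3647)–(1.38727, 1.28983, 0.3647)  len=1.3807

Chained into 1 loop(s):
  loop 1: 10 segments, perimeter = 11.8188
Total perimeter = 11.819

loops=1 perimeter=11.819


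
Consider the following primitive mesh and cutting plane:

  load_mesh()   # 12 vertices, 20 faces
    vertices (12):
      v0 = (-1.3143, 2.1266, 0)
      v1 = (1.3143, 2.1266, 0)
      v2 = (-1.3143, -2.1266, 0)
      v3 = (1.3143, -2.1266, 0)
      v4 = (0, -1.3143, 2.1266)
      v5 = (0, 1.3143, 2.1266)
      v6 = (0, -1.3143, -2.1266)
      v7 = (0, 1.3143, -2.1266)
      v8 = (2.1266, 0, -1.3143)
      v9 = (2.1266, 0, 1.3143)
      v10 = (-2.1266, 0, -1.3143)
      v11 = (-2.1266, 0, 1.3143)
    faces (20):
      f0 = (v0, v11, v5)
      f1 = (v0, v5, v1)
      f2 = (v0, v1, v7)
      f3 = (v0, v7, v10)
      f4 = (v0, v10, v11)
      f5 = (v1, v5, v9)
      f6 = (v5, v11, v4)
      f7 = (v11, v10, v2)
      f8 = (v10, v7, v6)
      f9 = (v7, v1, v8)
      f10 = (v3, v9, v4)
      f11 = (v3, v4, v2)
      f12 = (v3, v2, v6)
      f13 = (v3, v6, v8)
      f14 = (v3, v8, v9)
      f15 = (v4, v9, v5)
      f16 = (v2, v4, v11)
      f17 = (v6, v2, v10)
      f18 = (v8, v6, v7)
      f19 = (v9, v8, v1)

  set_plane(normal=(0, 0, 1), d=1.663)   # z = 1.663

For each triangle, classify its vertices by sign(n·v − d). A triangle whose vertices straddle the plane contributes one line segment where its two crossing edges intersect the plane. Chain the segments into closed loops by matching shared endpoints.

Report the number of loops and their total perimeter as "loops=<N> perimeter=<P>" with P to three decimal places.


loops=1 perimeter=8.648

Straddling triangles (8 of 20):
  (v0,v11,v5) [--+] → (-1.2137, 0.564196, 1.663)–(-0.286518, 1.49138, 1.663)  len=1.3112
  (v0,v5,v1) [-+-] → (-0.286518, 1.49138, 1.663)–(0.286518, 1.49138, 1.663)  len=0.5730
  (v1,v5,v9) [-+-] → (0.286518, 1.49138, 1.663)–(1.2137, 0.564196, 1.663)  len=1.3112
  (v5,v11,v4) [+-+] → (-1.2137, 0.564196, 1.663)–(-1.2137, -0.564196, 1.663)  len=1.1284
  (v3,v9,v4) [--+] → (1.2137, -0.564196, 1.663)–(0.286518, -1.49138, 1.663)  len=1.3112
  (v3,v4,v2) [-+-] → (0.286518, -1.49138, 1.663)–(-0.286518, -1.49138, 1.663)  len=0.5730
  (v4,v9,v5) [+-+] → (1.2137, -0.564196, 1.663)–(1.2137, 0.564196, 1.663)  len=1.1284
  (v2,v4,v11) [-+-] → (-0.286518, -1.49138, 1.663)–(-1.2137, -0.564196, 1.663)  len=1.3112

Chained into 1 loop(s):
  loop 1: 8 segments, perimeter = 8.6478
Total perimeter = 8.648


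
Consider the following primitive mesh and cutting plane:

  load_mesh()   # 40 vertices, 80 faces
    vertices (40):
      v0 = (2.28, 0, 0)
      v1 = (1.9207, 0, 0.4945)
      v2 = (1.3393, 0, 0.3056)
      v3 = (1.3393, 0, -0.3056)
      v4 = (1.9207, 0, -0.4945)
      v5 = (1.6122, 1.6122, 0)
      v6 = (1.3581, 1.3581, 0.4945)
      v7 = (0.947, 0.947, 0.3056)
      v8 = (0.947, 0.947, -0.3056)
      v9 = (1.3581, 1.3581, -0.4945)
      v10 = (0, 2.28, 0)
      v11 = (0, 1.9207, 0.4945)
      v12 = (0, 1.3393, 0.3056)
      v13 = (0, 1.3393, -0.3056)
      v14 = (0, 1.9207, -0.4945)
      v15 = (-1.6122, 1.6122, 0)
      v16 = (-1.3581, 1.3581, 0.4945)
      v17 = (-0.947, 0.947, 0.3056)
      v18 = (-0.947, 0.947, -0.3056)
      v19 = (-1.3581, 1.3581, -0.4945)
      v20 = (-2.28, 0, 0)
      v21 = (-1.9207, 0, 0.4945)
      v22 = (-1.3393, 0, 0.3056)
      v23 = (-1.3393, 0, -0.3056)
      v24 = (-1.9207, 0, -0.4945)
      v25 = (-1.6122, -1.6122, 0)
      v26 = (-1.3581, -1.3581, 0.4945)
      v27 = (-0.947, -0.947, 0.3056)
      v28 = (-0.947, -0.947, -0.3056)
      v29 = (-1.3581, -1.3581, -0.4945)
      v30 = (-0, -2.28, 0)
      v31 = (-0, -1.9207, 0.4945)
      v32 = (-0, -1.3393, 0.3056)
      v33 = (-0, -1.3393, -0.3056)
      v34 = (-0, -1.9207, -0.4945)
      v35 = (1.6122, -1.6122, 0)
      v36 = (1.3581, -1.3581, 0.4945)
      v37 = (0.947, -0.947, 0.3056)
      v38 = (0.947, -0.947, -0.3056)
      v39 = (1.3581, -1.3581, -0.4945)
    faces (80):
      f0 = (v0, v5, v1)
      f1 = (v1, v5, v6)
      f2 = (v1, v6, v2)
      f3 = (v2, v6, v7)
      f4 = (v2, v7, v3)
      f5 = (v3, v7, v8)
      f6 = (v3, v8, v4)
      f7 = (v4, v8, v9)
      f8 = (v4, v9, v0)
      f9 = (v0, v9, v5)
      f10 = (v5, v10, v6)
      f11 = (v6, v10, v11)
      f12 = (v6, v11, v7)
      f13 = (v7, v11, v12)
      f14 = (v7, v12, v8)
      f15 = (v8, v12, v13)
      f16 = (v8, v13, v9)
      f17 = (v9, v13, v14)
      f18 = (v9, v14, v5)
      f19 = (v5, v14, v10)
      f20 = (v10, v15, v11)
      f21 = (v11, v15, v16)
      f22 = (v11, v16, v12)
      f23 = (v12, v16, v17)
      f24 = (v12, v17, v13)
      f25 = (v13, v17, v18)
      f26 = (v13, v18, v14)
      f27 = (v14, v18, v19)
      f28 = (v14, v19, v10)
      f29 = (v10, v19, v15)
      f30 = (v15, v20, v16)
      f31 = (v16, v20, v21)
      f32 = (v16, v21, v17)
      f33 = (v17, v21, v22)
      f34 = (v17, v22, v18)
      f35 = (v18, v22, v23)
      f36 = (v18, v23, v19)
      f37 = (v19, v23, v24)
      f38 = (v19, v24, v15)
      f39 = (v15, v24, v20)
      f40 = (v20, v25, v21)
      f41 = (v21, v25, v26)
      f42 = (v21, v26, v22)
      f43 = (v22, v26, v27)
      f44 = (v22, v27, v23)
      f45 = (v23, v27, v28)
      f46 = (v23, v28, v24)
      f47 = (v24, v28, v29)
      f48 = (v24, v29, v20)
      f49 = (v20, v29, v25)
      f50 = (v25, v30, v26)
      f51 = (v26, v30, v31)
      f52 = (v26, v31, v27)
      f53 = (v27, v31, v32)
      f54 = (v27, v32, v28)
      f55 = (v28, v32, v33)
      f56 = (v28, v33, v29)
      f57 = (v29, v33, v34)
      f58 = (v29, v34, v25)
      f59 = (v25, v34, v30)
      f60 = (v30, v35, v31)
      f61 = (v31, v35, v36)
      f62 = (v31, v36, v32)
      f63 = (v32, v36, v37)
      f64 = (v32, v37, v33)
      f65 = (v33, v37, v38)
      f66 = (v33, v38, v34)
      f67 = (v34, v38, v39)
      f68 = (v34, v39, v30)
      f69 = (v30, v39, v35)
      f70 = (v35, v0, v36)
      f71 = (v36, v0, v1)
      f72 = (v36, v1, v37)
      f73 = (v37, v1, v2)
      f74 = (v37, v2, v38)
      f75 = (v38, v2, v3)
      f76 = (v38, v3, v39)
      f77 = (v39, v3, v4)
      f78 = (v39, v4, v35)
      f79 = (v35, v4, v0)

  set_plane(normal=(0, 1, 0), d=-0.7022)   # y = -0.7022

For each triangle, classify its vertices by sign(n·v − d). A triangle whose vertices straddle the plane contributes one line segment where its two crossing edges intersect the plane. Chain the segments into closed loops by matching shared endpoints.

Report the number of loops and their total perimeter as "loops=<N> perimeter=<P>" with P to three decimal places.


Straddling triangles (20 of 80):
  (v20,v25,v21) [+-+] → (-1.98914, -0.7022, 0)–(-1.78633, -0.7022, 0.279119)  len=0.3450
  (v21,v25,v26) [+--] → (-1.78633, -0.7022, 0.279119)–(-1.62981, -0.7022, 0.4945)  len=0.2662
  (v21,v26,v22) [+-+] → (-1.62981, -0.7022, 0.4945)–(-1.34902, -0.7022, 0.40327)  len=0.2952
  (v22,v26,v27) [+--] → (-1.34902, -0.7022, 0.40327)–(-1.04841, -0.7022, 0.3056)  len=0.3161
  (v22,v27,v23) [+-+] → (-1.04841, -0.7022, 0.3056)–(-1.04841, -0.7022, 0.147604)  len=0.1580
  (v23,v27,v28) [+--] → (-1.04841, -0.7022, 0.147604)–(-1.04841, -0.7022, -0.3056)  len=0.4532
  (v23,v28,v24) [+-+] → (-1.04841, -0.7022, -0.3056)–(-1.1987, -0.7022, -0.354431)  len=0.1580
  (v24,v28,v29) [+--] → (-1.1987, -0.7022, -0.354431)–(-1.62981, -0.7022, -0.4945)  len=0.4533
  (v24,v29,v20) [+-+] → (-1.62981, -0.7022, -0.4945)–(-1.80334, -0.7022, -0.255679)  len=0.2952
  (v20,v29,v25) [+--] → (-1.80334, -0.7022, -0.255679)–(-1.98914, -0.7022, 0)  len=0.3161
  (v35,v0,v36) [-+-] → (1.98914, -0.7022, 0)–(1.80334, -0.7022, 0.255679)  len=0.3161
  (v36,v0,v1) [-++] → (1.80334, -0.7022, 0.255679)–(1.62981, -0.7022, 0.4945)  len=0.2952
  (v36,v1,v37) [-+-] → (1.62981, -0.7022, 0.4945)–(1.1987, -0.7022, 0.354431)  len=0.4533
  (v37,v1,v2) [-++] → (1.1987, -0.7022, 0.354431)–(1.04841, -0.7022, 0.3056)  len=0.1580
  (v37,v2,v38) [-+-] → (1.04841, -0.7022, 0.3056)–(1.04841, -0.7022, -0.147604)  len=0.4532
  (v38,v2,v3) [-++] → (1.04841, -0.7022, -0.147604)–(1.04841, -0.7022, -0.3056)  len=0.1580
  (v38,v3,v39) [-+-] → (1.04841, -0.7022, -0.3056)–(1.34902, -0.7022, -0.40327)  len=0.3161
  (v39,v3,v4) [-++] → (1.34902, -0.7022, -0.40327)–(1.62981, -0.7022, -0.4945)  len=0.2952
  (v39,v4,v35) [-+-] → (1.62981, -0.7022, -0.4945)–(1.78633, -0.7022, -0.279119)  len=0.2662
  (v35,v4,v0) [-++] → (1.78633, -0.7022, -0.279119)–(1.98914, -0.7022, 0)  len=0.3450

Chained into 2 loop(s):
  loop 1: 10 segments, perimeter = 3.0564
  loop 2: 10 segments, perimeter = 3.0564
Total perimeter = 6.113

loops=2 perimeter=6.113


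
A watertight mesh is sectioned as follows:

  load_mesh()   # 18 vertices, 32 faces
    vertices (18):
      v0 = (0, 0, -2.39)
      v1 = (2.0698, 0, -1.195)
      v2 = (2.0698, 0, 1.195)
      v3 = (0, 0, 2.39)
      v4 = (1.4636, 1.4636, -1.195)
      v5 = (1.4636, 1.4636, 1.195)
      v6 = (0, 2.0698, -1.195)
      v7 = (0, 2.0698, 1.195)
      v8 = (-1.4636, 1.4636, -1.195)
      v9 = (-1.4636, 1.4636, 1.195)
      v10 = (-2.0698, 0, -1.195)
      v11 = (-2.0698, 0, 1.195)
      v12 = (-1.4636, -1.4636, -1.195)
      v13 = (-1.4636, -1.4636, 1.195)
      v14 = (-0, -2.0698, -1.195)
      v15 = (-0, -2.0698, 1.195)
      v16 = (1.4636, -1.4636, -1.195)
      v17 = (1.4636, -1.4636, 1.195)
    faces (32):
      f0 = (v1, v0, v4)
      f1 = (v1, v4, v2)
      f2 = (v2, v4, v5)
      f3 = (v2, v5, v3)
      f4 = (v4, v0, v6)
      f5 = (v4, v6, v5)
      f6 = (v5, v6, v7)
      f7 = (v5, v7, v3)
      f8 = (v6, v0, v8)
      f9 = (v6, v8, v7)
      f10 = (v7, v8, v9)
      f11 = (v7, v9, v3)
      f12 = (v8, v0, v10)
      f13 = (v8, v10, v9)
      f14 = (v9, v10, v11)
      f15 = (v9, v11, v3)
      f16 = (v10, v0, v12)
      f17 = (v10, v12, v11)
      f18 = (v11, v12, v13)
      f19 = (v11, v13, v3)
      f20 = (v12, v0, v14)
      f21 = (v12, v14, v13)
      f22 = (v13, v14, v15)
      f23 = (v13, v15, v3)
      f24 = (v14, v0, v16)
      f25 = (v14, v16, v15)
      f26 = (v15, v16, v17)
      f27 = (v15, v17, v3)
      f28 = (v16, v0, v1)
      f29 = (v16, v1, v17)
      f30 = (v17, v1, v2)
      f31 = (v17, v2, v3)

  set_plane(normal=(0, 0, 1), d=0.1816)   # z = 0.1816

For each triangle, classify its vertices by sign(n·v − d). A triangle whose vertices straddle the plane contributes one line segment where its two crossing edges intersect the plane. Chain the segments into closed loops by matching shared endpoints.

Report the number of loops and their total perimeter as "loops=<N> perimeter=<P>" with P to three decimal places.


loops=1 perimeter=12.673

Straddling triangles (16 of 32):
  (v1,v4,v2) [--+] → (1.81276, 0.620591, 0.1816)–(2.0698, 0, 0.1816)  len=0.6717
  (v2,v4,v5) [+-+] → (1.81276, 0.620591, 0.1816)–(1.4636, 1.4636, 0.1816)  len=0.9125
  (v4,v6,v5) [--+] → (0.843009, 1.72064, 0.1816)–(1.4636, 1.4636, 0.1816)  len=0.6717
  (v5,v6,v7) [+-+] → (0.843009, 1.72064, 0.1816)–(0, 2.0698, 0.1816)  len=0.9125
  (v6,v8,v7) [--+] → (-0.620591, 1.81276, 0.1816)–(0, 2.0698, 0.1816)  len=0.6717
  (v7,v8,v9) [+-+] → (-0.620591, 1.81276, 0.1816)–(-1.4636, 1.4636, 0.1816)  len=0.9125
  (v8,v10,v9) [--+] → (-1.72064, 0.843009, 0.1816)–(-1.4636, 1.4636, 0.1816)  len=0.6717
  (v9,v10,v11) [+-+] → (-1.72064, 0.843009, 0.1816)–(-2.0698, 0, 0.1816)  len=0.9125
  (v10,v12,v11) [--+] → (-1.81276, -0.620591, 0.1816)–(-2.0698, 0, 0.1816)  len=0.6717
  (v11,v12,v13) [+-+] → (-1.81276, -0.620591, 0.1816)–(-1.4636, -1.4636, 0.1816)  len=0.9125
  (v12,v14,v13) [--+] → (-0.843009, -1.72064, 0.1816)–(-1.4636, -1.4636, 0.1816)  len=0.6717
  (v13,v14,v15) [+-+] → (-0.843009, -1.72064, 0.1816)–(0, -2.0698, 0.1816)  len=0.9125
  (v14,v16,v15) [--+] → (0.620591, -1.81276, 0.1816)–(0, -2.0698, 0.1816)  len=0.6717
  (v15,v16,v17) [+-+] → (0.620591, -1.81276, 0.1816)–(1.4636, -1.4636, 0.1816)  len=0.9125
  (v16,v1,v17) [--+] → (1.72064, -0.843009, 0.1816)–(1.4636, -1.4636, 0.1816)  len=0.6717
  (v17,v1,v2) [+-+] → (1.72064, -0.843009, 0.1816)–(2.0698, 0, 0.1816)  len=0.9125

Chained into 1 loop(s):
  loop 1: 16 segments, perimeter = 12.6734
Total perimeter = 12.673


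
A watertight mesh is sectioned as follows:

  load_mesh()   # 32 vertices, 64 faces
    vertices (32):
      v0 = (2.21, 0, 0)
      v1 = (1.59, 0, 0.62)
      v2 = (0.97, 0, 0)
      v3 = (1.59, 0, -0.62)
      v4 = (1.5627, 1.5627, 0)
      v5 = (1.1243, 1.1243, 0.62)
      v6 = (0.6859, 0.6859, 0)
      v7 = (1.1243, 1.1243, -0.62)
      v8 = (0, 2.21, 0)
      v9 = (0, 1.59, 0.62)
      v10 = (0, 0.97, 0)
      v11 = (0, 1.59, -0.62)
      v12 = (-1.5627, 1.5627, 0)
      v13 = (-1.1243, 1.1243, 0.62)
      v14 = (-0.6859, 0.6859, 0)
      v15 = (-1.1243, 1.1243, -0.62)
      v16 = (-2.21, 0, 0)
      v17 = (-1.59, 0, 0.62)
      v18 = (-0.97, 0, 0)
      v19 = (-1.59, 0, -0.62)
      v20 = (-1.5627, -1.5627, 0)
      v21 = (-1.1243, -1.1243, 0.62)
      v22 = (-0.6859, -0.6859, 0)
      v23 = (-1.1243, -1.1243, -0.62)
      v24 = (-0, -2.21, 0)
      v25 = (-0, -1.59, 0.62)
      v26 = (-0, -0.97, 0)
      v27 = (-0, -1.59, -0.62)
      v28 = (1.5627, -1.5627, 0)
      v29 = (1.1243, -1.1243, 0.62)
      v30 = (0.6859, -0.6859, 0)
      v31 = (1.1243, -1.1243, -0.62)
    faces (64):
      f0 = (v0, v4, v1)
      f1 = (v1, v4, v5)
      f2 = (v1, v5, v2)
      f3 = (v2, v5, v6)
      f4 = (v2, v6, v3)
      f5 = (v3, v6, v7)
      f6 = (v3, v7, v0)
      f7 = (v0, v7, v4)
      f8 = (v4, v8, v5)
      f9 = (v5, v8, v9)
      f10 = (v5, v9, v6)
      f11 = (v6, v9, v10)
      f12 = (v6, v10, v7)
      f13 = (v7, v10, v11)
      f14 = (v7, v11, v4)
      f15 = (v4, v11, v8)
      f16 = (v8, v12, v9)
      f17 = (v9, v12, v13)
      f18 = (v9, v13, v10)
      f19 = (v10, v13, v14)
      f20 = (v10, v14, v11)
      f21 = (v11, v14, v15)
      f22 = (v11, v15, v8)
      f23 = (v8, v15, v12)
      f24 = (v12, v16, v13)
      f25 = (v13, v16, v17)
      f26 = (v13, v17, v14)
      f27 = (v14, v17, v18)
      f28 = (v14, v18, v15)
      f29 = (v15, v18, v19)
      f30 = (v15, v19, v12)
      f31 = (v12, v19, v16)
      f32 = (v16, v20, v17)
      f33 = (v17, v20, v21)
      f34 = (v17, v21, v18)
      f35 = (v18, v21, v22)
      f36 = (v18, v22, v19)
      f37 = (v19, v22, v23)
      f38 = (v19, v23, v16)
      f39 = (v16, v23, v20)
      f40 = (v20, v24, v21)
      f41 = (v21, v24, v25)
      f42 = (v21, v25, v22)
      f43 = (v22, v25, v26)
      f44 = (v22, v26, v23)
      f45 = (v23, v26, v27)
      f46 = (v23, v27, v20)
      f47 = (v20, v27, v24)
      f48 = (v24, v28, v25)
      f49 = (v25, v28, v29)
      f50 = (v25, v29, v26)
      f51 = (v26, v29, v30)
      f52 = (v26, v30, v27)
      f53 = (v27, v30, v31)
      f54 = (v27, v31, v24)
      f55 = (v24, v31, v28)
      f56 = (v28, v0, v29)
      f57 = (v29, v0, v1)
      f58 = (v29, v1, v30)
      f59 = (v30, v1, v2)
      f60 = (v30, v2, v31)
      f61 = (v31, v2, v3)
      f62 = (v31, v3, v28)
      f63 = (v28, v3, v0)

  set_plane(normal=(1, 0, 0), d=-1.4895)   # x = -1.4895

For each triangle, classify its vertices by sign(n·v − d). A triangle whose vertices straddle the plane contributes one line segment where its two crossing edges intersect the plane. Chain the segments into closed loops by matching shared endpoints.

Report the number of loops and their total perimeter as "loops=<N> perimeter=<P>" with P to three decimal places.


Straddling triangles (18 of 64):
  (v8,v12,v9) [+-+] → (-1.4895, 1.59302, 0)–(-1.4895, 1.56398, 0.029042)  len=0.0411
  (v9,v12,v13) [+-+] → (-1.4895, 1.56398, 0.029042)–(-1.4895, 1.4895, 0.103522)  len=0.1053
  (v8,v15,v12) [++-] → (-1.4895, 1.4895, -0.103522)–(-1.4895, 1.59302, 0)  len=0.1464
  (v12,v16,v13) [--+] → (-1.4895, 0.746116, 0.411449)–(-1.4895, 1.4895, 0.103522)  len=0.8046
  (v13,v16,v17) [+--] → (-1.4895, 0.746116, 0.411449)–(-1.4895, 0.242629, 0.62)  len=0.5450
  (v13,v17,v14) [+-+] → (-1.4895, 0.242629, 0.62)–(-1.4895, 0.0762448, 0.551081)  len=0.1801
  (v14,v17,v18) [+-+] → (-1.4895, 0.0762448, 0.551081)–(-1.4895, 0, 0.5195)  len=0.0825
  (v15,v18,v19) [++-] → (-1.4895, 0, -0.5195)–(-1.4895, 0.242629, -0.62)  len=0.2626
  (v15,v19,v12) [+--] → (-1.4895, 0.242629, -0.62)–(-1.4895, 1.4895, -0.103522)  len=1.3496
  (v17,v20,v21) [--+] → (-1.4895, -1.4895, 0.103522)–(-1.4895, -0.242629, 0.62)  len=1.3496
  (v17,v21,v18) [-++] → (-1.4895, -0.242629, 0.62)–(-1.4895, 0, 0.5195)  len=0.2626
  (v18,v22,v19) [++-] → (-1.4895, -0.0762448, -0.551081)–(-1.4895, 0, -0.5195)  len=0.0825
  (v19,v22,v23) [-++] → (-1.4895, -0.0762448, -0.551081)–(-1.4895, -0.242629, -0.62)  len=0.1801
  (v19,v23,v16) [-+-] → (-1.4895, -0.242629, -0.62)–(-1.4895, -0.746116, -0.411449)  len=0.5450
  (v16,v23,v20) [-+-] → (-1.4895, -0.746116, -0.411449)–(-1.4895, -1.4895, -0.103522)  len=0.8046
  (v20,v24,v21) [-++] → (-1.4895, -1.59302, 0)–(-1.4895, -1.4895, 0.103522)  len=0.1464
  (v23,v27,v20) [++-] → (-1.4895, -1.56398, -0.029042)–(-1.4895, -1.4895, -0.103522)  len=0.1053
  (v20,v27,v24) [-++] → (-1.4895, -1.56398, -0.029042)–(-1.4895, -1.59302, 0)  len=0.0411

Chained into 1 loop(s):
  loop 1: 18 segments, perimeter = 7.0345
Total perimeter = 7.035

loops=1 perimeter=7.035


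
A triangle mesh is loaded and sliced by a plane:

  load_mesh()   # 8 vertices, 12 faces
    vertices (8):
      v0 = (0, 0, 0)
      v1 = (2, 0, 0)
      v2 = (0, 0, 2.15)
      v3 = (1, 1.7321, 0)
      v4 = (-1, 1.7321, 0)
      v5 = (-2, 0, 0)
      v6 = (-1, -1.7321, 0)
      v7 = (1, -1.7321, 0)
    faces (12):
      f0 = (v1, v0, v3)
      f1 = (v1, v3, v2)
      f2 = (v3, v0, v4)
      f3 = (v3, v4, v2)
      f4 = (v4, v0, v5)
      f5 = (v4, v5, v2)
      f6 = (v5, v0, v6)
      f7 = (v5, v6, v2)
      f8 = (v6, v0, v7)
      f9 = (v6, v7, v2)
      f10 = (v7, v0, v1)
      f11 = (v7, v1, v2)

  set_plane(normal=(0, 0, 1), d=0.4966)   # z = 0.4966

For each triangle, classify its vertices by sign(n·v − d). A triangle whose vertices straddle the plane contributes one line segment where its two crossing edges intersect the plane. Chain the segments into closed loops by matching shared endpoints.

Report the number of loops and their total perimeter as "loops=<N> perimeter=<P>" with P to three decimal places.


Straddling triangles (6 of 12):
  (v1,v3,v2) [--+] → (0.769023, 1.33203, 0.4966)–(1.53805, 0, 0.4966)  len=1.5381
  (v3,v4,v2) [--+] → (-0.769023, 1.33203, 0.4966)–(0.769023, 1.33203, 0.4966)  len=1.5380
  (v4,v5,v2) [--+] → (-1.53805, 0, 0.4966)–(-0.769023, 1.33203, 0.4966)  len=1.5381
  (v5,v6,v2) [--+] → (-0.769023, -1.33203, 0.4966)–(-1.53805, 0, 0.4966)  len=1.5381
  (v6,v7,v2) [--+] → (0.769023, -1.33203, 0.4966)–(-0.769023, -1.33203, 0.4966)  len=1.5380
  (v7,v1,v2) [--+] → (1.53805, 0, 0.4966)–(0.769023, -1.33203, 0.4966)  len=1.5381

Chained into 1 loop(s):
  loop 1: 6 segments, perimeter = 9.2284
Total perimeter = 9.228

loops=1 perimeter=9.228


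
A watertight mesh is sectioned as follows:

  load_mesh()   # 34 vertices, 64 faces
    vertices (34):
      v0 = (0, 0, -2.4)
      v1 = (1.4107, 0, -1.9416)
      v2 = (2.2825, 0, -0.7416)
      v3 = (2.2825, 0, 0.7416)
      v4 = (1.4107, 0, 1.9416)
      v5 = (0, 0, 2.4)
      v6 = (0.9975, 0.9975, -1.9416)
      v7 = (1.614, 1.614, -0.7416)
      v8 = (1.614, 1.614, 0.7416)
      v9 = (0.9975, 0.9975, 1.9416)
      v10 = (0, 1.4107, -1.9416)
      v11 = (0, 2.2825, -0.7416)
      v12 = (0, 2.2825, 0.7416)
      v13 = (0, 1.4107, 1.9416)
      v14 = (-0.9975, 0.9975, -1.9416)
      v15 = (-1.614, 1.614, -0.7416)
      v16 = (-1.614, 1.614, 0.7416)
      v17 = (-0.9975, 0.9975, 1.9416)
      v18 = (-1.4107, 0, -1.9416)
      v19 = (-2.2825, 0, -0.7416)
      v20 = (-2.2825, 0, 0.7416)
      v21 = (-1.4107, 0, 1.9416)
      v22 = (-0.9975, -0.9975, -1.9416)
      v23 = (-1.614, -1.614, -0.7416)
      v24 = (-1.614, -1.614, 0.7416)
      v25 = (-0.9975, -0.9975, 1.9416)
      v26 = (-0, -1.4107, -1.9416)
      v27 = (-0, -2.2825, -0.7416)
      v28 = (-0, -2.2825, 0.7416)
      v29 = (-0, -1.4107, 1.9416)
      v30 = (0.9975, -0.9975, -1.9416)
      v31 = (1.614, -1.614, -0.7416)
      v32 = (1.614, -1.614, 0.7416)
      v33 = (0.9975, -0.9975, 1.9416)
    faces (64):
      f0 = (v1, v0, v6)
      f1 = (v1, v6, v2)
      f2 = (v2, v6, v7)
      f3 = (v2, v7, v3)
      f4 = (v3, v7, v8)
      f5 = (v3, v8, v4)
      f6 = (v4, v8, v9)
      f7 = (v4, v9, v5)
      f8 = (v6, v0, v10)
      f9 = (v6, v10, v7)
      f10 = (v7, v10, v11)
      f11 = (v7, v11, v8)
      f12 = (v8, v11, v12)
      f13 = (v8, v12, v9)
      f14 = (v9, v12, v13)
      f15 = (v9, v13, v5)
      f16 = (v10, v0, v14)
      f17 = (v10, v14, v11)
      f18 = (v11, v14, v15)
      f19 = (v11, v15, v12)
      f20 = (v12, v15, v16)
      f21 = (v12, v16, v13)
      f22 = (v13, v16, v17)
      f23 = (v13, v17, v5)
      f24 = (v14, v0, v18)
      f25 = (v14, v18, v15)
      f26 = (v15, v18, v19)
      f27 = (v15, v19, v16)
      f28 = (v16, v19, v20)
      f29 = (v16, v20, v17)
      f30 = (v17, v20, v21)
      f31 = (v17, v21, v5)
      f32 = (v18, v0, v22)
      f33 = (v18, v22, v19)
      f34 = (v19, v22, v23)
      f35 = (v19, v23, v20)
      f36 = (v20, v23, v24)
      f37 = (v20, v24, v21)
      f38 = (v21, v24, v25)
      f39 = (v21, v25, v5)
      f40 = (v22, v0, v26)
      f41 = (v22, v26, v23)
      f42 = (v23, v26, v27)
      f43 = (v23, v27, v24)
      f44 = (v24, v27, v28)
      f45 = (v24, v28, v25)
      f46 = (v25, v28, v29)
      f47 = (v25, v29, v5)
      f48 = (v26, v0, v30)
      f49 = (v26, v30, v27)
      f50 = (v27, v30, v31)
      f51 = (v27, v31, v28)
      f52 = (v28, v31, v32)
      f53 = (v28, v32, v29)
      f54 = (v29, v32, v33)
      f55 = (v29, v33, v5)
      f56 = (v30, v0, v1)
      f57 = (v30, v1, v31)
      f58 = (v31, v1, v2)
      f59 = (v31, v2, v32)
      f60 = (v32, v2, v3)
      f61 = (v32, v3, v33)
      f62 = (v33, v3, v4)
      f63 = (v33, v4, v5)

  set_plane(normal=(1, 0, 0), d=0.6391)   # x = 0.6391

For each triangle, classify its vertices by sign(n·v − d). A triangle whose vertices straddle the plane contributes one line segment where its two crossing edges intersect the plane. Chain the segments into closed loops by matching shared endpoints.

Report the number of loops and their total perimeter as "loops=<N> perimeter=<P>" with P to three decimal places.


loops=1 perimeter=13.611

Straddling triangles (20 of 64):
  (v1,v0,v6) [+-+] → (0.6391, 0, -2.19233)–(0.6391, 0.6391, -2.1063)  len=0.6449
  (v4,v9,v5) [++-] → (0.6391, 0.6391, 2.1063)–(0.6391, 0, 2.19233)  len=0.6449
  (v6,v0,v10) [+--] → (0.6391, 0.6391, -2.1063)–(0.6391, 1.14596, -1.9416)  len=0.5330
  (v6,v10,v7) [+-+] → (0.6391, 1.14596, -1.9416)–(0.6391, 1.4912, -1.46643)  len=0.5873
  (v7,v10,v11) [+--] → (0.6391, 1.4912, -1.46643)–(0.6391, 2.01779, -0.7416)  len=0.8959
  (v7,v11,v8) [+-+] → (0.6391, 2.01779, -0.7416)–(0.6391, 2.01779, -0.154293)  len=0.5873
  (v8,v11,v12) [+--] → (0.6391, 2.01779, -0.154293)–(0.6391, 2.01779, 0.7416)  len=0.8959
  (v8,v12,v9) [+-+] → (0.6391, 2.01779, 0.7416)–(0.6391, 1.4592, 1.51044)  len=0.9503
  (v9,v12,v13) [+--] → (0.6391, 1.4592, 1.51044)–(0.6391, 1.14596, 1.9416)  len=0.5329
  (v9,v13,v5) [+--] → (0.6391, 1.14596, 1.9416)–(0.6391, 0.6391, 2.1063)  len=0.5330
  (v26,v0,v30) [--+] → (0.6391, -0.6391, -2.1063)–(0.6391, -1.14596, -1.9416)  len=0.5330
  (v26,v30,v27) [-+-] → (0.6391, -1.14596, -1.9416)–(0.6391, -1.4592, -1.51044)  len=0.5329
  (v27,v30,v31) [-++] → (0.6391, -1.4592, -1.51044)–(0.6391, -2.01779, -0.7416)  len=0.9503
  (v27,v31,v28) [-+-] → (0.6391, -2.01779, -0.7416)–(0.6391, -2.01779, 0.154293)  len=0.8959
  (v28,v31,v32) [-++] → (0.6391, -2.01779, 0.154293)–(0.6391, -2.01779, 0.7416)  len=0.5873
  (v28,v32,v29) [-+-] → (0.6391, -2.01779, 0.7416)–(0.6391, -1.4912, 1.46643)  len=0.8959
  (v29,v32,v33) [-++] → (0.6391, -1.4912, 1.46643)–(0.6391, -1.14596, 1.9416)  len=0.5873
  (v29,v33,v5) [-+-] → (0.6391, -1.14596, 1.9416)–(0.6391, -0.6391, 2.1063)  len=0.5330
  (v30,v0,v1) [+-+] → (0.6391, -0.6391, -2.1063)–(0.6391, 0, -2.19233)  len=0.6449
  (v33,v4,v5) [++-] → (0.6391, 0, 2.19233)–(0.6391, -0.6391, 2.1063)  len=0.6449

Chained into 1 loop(s):
  loop 1: 20 segments, perimeter = 13.6107
Total perimeter = 13.611


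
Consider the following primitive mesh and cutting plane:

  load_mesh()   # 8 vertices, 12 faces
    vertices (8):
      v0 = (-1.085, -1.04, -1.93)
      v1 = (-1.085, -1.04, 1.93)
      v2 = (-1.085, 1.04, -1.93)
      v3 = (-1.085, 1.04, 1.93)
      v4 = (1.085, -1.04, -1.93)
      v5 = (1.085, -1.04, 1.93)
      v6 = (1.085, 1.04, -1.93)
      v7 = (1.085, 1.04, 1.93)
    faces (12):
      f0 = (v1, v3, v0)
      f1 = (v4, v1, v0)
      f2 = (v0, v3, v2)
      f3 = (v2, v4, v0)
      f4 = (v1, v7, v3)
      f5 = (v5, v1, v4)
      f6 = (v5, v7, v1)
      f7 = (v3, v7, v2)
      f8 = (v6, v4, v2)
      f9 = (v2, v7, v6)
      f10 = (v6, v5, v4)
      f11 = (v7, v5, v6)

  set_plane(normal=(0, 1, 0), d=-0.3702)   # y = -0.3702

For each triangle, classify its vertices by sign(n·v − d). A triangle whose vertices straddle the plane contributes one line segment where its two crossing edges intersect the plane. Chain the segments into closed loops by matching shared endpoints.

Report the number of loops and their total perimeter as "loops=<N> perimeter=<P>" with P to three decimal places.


Straddling triangles (8 of 12):
  (v1,v3,v0) [-+-] → (-1.085, -0.3702, 1.93)–(-1.085, -0.3702, -0.687006)  len=2.6170
  (v0,v3,v2) [-++] → (-1.085, -0.3702, -0.687006)–(-1.085, -0.3702, -1.93)  len=1.2430
  (v2,v4,v0) [+--] → (0.386218, -0.3702, -1.93)–(-1.085, -0.3702, -1.93)  len=1.4712
  (v1,v7,v3) [-++] → (-0.386218, -0.3702, 1.93)–(-1.085, -0.3702, 1.93)  len=0.6988
  (v5,v7,v1) [-+-] → (1.085, -0.3702, 1.93)–(-0.386218, -0.3702, 1.93)  len=1.4712
  (v6,v4,v2) [+-+] → (1.085, -0.3702, -1.93)–(0.386218, -0.3702, -1.93)  len=0.6988
  (v6,v5,v4) [+--] → (1.085, -0.3702, 0.687006)–(1.085, -0.3702, -1.93)  len=2.6170
  (v7,v5,v6) [+-+] → (1.085, -0.3702, 1.93)–(1.085, -0.3702, 0.687006)  len=1.2430

Chained into 1 loop(s):
  loop 1: 8 segments, perimeter = 12.0600
Total perimeter = 12.060

loops=1 perimeter=12.060


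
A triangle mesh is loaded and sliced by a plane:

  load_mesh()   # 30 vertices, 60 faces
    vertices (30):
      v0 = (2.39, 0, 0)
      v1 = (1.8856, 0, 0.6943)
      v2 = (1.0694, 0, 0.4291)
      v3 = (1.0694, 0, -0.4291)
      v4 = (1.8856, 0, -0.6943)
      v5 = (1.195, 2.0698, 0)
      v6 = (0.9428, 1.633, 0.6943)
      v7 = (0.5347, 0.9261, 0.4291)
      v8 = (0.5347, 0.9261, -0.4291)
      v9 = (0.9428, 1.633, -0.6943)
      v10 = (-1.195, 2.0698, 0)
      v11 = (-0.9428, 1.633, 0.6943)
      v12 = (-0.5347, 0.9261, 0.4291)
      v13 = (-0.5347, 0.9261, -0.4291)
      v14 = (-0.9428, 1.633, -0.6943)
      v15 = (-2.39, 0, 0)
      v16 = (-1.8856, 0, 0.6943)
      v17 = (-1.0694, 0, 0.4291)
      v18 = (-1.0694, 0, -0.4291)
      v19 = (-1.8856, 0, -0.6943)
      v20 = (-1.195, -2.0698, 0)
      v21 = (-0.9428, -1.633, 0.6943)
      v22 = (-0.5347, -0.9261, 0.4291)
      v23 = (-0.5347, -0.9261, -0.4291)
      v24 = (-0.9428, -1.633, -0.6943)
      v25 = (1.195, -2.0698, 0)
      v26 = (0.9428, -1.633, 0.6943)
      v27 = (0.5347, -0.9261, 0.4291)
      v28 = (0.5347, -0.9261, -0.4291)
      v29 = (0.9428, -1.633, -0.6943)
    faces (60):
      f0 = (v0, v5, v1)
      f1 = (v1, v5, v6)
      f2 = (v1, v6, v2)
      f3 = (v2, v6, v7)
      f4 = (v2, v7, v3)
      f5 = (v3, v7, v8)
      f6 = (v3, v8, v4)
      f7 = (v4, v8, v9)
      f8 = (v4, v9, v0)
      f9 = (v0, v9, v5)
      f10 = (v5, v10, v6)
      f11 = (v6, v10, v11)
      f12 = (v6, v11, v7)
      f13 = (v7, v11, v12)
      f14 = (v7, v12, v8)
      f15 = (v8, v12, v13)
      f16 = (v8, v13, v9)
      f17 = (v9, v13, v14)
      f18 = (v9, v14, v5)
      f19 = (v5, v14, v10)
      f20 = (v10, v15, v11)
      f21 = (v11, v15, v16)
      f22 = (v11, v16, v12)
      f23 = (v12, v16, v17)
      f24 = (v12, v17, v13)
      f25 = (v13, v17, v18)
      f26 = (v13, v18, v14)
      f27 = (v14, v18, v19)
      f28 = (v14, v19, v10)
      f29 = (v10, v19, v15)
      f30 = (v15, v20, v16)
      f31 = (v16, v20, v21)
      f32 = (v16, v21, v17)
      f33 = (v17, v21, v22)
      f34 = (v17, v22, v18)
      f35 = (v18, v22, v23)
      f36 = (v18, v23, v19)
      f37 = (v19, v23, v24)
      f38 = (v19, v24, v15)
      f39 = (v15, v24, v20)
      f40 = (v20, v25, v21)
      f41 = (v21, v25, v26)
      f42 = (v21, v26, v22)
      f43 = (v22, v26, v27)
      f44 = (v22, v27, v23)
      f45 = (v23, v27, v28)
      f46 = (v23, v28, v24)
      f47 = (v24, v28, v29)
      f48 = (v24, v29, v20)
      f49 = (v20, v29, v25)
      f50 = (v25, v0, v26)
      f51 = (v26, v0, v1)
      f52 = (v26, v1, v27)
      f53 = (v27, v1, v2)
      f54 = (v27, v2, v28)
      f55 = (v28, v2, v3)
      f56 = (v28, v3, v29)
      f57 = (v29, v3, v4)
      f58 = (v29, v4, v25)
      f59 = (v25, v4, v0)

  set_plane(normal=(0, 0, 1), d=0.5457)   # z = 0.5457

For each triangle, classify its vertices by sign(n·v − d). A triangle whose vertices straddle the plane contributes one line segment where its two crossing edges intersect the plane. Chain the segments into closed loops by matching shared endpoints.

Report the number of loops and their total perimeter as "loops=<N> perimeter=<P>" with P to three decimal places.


Straddling triangles (24 of 60):
  (v0,v5,v1) [--+] → (1.73779, 0.442996, 0.5457)–(1.99356, 0, 0.5457)  len=0.5115
  (v1,v5,v6) [+-+] → (1.73779, 0.442996, 0.5457)–(0.996778, 1.72649, 0.5457)  len=1.4820
  (v1,v6,v2) [++-] → (1.01374, 0.717978, 0.5457)–(1.42826, 0, 0.5457)  len=0.8290
  (v2,v6,v7) [-+-] → (1.01374, 0.717978, 0.5457)–(0.714129, 1.2369, 0.5457)  len=0.5992
  (v5,v10,v6) [--+] → (0.48525, 1.72649, 0.5457)–(0.996778, 1.72649, 0.5457)  len=0.5115
  (v6,v10,v11) [+-+] → (0.48525, 1.72649, 0.5457)–(-0.996778, 1.72649, 0.5457)  len=1.4820
  (v6,v11,v7) [++-] → (-0.11491, 1.2369, 0.5457)–(0.714129, 1.2369, 0.5457)  len=0.8290
  (v7,v11,v12) [-+-] → (-0.11491, 1.2369, 0.5457)–(-0.714129, 1.2369, 0.5457)  len=0.5992
  (v10,v15,v11) [--+] → (-1.25254, 1.28349, 0.5457)–(-0.996778, 1.72649, 0.5457)  len=0.5115
  (v11,v15,v16) [+-+] → (-1.25254, 1.28349, 0.5457)–(-1.99356, 0, 0.5457)  len=1.4820
  (v11,v16,v12) [++-] → (-1.12865, 0.518923, 0.5457)–(-0.714129, 1.2369, 0.5457)  len=0.8290
  (v12,v16,v17) [-+-] → (-1.12865, 0.518923, 0.5457)–(-1.42826, 0, 0.5457)  len=0.5992
  (v15,v20,v16) [--+] → (-1.73779, -0.442996, 0.5457)–(-1.99356, 0, 0.5457)  len=0.5115
  (v16,v20,v21) [+-+] → (-1.73779, -0.442996, 0.5457)–(-0.996778, -1.72649, 0.5457)  len=1.4820
  (v16,v21,v17) [++-] → (-1.01374, -0.717978, 0.5457)–(-1.42826, 0, 0.5457)  len=0.8290
  (v17,v21,v22) [-+-] → (-1.01374, -0.717978, 0.5457)–(-0.714129, -1.2369, 0.5457)  len=0.5992
  (v20,v25,v21) [--+] → (-0.48525, -1.72649, 0.5457)–(-0.996778, -1.72649, 0.5457)  len=0.5115
  (v21,v25,v26) [+-+] → (-0.48525, -1.72649, 0.5457)–(0.996778, -1.72649, 0.5457)  len=1.4820
  (v21,v26,v22) [++-] → (0.11491, -1.2369, 0.5457)–(-0.714129, -1.2369, 0.5457)  len=0.8290
  (v22,v26,v27) [-+-] → (0.11491, -1.2369, 0.5457)–(0.714129, -1.2369, 0.5457)  len=0.5992
  (v25,v0,v26) [--+] → (1.25254, -1.28349, 0.5457)–(0.996778, -1.72649, 0.5457)  len=0.5115
  (v26,v0,v1) [+-+] → (1.25254, -1.28349, 0.5457)–(1.99356, 0, 0.5457)  len=1.4820
  (v26,v1,v27) [++-] → (1.12865, -0.518923, 0.5457)–(0.714129, -1.2369, 0.5457)  len=0.8290
  (v27,v1,v2) [-+-] → (1.12865, -0.518923, 0.5457)–(1.42826, 0, 0.5457)  len=0.5992

Chained into 2 loop(s):
  loop 1: 12 segments, perimeter = 11.9614
  loop 2: 12 segments, perimeter = 8.5695
Total perimeter = 20.531

loops=2 perimeter=20.531


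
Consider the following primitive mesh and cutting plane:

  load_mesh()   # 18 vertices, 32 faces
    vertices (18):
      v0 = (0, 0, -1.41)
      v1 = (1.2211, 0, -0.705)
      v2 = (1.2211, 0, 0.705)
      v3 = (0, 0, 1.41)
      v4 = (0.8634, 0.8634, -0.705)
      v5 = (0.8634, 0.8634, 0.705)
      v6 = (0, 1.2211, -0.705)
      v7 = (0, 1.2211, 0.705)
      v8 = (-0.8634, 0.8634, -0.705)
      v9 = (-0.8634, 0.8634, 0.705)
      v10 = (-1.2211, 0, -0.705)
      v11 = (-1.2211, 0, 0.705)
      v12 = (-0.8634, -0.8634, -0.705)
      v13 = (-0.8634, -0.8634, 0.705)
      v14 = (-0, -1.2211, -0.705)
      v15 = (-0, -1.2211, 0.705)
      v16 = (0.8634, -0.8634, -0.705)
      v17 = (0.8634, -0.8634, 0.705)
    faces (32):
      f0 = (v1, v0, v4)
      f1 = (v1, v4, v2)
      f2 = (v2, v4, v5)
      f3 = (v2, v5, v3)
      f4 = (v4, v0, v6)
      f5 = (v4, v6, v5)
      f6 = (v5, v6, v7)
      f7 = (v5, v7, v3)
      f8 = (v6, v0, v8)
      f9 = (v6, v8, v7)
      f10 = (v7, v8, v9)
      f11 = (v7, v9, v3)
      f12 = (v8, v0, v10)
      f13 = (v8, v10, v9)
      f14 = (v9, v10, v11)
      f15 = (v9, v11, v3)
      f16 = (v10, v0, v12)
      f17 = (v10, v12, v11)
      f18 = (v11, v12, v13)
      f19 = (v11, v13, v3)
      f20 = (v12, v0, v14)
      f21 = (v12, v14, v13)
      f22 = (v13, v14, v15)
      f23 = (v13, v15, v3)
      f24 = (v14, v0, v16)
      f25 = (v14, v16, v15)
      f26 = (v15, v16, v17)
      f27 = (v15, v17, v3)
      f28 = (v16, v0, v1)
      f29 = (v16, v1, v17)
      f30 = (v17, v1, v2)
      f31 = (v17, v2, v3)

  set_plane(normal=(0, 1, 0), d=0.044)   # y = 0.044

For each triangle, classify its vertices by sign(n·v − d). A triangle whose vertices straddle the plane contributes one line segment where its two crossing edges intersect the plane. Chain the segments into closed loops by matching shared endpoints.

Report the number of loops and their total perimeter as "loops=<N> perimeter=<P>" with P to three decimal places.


Straddling triangles (12 of 32):
  (v1,v0,v4) [--+] → (0.044, 0.044, -1.37407)–(1.20287, 0.044, -0.705)  len=1.3381
  (v1,v4,v2) [-+-] → (1.20287, 0.044, -0.705)–(1.20287, 0.044, 0.633145)  len=1.3381
  (v2,v4,v5) [-++] → (1.20287, 0.044, 0.633145)–(1.20287, 0.044, 0.705)  len=0.0719
  (v2,v5,v3) [-+-] → (1.20287, 0.044, 0.705)–(0.044, 0.044, 1.37407)  len=1.3381
  (v4,v0,v6) [+-+] → (0.044, 0.044, -1.37407)–(0, 0.044, -1.3846)  len=0.0452
  (v5,v7,v3) [++-] → (0, 0.044, 1.3846)–(0.044, 0.044, 1.37407)  len=0.0452
  (v6,v0,v8) [+-+] → (0, 0.044, -1.3846)–(-0.044, 0.044, -1.37407)  len=0.0452
  (v7,v9,v3) [++-] → (-0.044, 0.044, 1.37407)–(0, 0.044, 1.3846)  len=0.0452
  (v8,v0,v10) [+--] → (-0.044, 0.044, -1.37407)–(-1.20287, 0.044, -0.705)  len=1.3381
  (v8,v10,v9) [+-+] → (-1.20287, 0.044, -0.705)–(-1.20287, 0.044, -0.633145)  len=0.0719
  (v9,v10,v11) [+--] → (-1.20287, 0.044, -0.633145)–(-1.20287, 0.044, 0.705)  len=1.3381
  (v9,v11,v3) [+--] → (-1.20287, 0.044, 0.705)–(-0.044, 0.044, 1.37407)  len=1.3381

Chained into 1 loop(s):
  loop 1: 12 segments, perimeter = 8.3536
Total perimeter = 8.354

loops=1 perimeter=8.354


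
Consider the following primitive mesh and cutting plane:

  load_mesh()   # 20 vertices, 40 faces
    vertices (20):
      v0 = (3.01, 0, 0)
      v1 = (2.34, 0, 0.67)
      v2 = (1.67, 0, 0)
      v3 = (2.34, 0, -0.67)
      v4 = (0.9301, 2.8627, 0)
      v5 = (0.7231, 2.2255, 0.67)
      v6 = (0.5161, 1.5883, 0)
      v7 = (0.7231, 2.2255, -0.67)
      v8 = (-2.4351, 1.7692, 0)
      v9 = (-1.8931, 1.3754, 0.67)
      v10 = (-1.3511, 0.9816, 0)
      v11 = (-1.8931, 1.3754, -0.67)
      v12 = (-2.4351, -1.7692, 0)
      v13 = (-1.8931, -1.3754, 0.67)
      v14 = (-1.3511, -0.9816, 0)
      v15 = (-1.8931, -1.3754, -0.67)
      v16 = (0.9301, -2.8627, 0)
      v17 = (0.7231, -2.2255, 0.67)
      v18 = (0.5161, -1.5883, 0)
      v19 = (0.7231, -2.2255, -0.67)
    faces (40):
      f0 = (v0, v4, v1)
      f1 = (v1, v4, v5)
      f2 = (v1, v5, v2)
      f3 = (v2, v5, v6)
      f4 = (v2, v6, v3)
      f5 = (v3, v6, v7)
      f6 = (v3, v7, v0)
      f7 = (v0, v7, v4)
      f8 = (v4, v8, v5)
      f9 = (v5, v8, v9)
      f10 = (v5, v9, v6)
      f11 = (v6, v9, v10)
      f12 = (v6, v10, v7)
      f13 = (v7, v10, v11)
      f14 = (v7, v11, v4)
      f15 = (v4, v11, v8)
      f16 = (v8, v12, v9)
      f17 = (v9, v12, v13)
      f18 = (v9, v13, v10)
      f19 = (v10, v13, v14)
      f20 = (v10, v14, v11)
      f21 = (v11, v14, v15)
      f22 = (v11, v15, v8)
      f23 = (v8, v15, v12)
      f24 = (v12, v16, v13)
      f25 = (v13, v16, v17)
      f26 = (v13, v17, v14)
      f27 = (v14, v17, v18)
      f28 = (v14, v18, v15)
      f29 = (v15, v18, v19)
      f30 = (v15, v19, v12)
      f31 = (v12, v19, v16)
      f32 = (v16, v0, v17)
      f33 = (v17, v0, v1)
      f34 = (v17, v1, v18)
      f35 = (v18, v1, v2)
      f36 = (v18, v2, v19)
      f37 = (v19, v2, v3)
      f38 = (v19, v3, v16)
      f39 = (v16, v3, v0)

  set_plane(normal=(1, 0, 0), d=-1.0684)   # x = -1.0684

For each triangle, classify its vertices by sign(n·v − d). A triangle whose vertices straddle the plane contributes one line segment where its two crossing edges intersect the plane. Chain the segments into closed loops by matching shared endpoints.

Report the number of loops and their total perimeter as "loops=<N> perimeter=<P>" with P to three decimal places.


Straddling triangles (16 of 40):
  (v4,v8,v5) [+-+] → (-1.0684, 2.2133, 0)–(-1.0684, 1.96666, 0.28994)  len=0.3807
  (v5,v8,v9) [+--] → (-1.0684, 1.96666, 0.28994)–(-1.0684, 1.64338, 0.67)  len=0.4990
  (v5,v9,v6) [+-+] → (-1.0684, 1.64338, 0.67)–(-1.0684, 1.44828, 0.44065)  len=0.3011
  (v6,v9,v10) [+--] → (-1.0684, 1.44828, 0.44065)–(-1.0684, 1.07346, 0)  len=0.5785
  (v6,v10,v7) [+-+] → (-1.0684, 1.07346, 0)–(-1.0684, 1.15114, -0.0913167)  len=0.1199
  (v7,v10,v11) [+--] → (-1.0684, 1.15114, -0.0913167)–(-1.0684, 1.64338, -0.67)  len=0.7597
  (v7,v11,v4) [+-+] → (-1.0684, 1.64338, -0.67)–(-1.0684, 1.80986, -0.474283)  len=0.2570
  (v4,v11,v8) [+--] → (-1.0684, 1.80986, -0.474283)–(-1.0684, 2.2133, 0)  len=0.6227
  (v12,v16,v13) [-+-] → (-1.0684, -2.2133, 0)–(-1.0684, -1.80986, 0.474283)  len=0.6227
  (v13,v16,v17) [-++] → (-1.0684, -1.80986, 0.474283)–(-1.0684, -1.64338, 0.67)  len=0.2570
  (v13,v17,v14) [-+-] → (-1.0684, -1.64338, 0.67)–(-1.0684, -1.15114, 0.0913167)  len=0.7597
  (v14,v17,v18) [-++] → (-1.0684, -1.15114, 0.0913167)–(-1.0684, -1.07346, 0)  len=0.1199
  (v14,v18,v15) [-+-] → (-1.0684, -1.07346, 0)–(-1.0684, -1.44828, -0.44065)  len=0.5785
  (v15,v18,v19) [-++] → (-1.0684, -1.44828, -0.44065)–(-1.0684, -1.64338, -0.67)  len=0.3011
  (v15,v19,v12) [-+-] → (-1.0684, -1.64338, -0.67)–(-1.0684, -1.96666, -0.28994)  len=0.4990
  (v12,v19,v16) [-++] → (-1.0684, -1.96666, -0.28994)–(-1.0684, -2.2133, 0)  len=0.3807

Chained into 2 loop(s):
  loop 1: 8 segments, perimeter = 3.5184
  loop 2: 8 segments, perimeter = 3.5184
Total perimeter = 7.037

loops=2 perimeter=7.037
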